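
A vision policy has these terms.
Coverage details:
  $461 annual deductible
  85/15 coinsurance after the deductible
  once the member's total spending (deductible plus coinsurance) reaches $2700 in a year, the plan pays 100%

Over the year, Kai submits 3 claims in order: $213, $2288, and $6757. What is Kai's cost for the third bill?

Claim 1 — $213: fully absorbed by the deductible. Member owes $213 (running OOP $213).
Claim 2 — $2288: deductible takes $248, $2040 remains; member's 15% is $306. Member pays $554; OOP now $767.
Claim 3 — $6757: deductible already satisfied, so member's share is 15% × $6757 = $1013.55. Cost to member: $1013.55. OOP to date $1780.55.

$1013.55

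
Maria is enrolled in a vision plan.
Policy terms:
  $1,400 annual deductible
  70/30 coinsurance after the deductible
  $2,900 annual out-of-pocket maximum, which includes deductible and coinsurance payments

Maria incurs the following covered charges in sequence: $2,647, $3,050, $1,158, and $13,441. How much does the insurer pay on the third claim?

$947.10

Claim 1 ($2,647): $1,400 finishes the deductible; $1,247 goes to coinsurance; 30% of $1,247 = $374.10. Cost to member: $1,774.10. OOP to date $1,774.10. Plan pays $2,647 − $1,774.10 = $872.90.
Claim 2 ($3,050): deductible already satisfied, so member's share is 30% × $3,050 = $915. Member owes $915 (running OOP $2,689.10). Plan pays $3,050 − $915 = $2,135.
Claim 3 ($1,158): 30% coinsurance on $1,158 = $347.40. OOP would hit $3,036.50 > $2,900, so the cap limits the member to $2,900 − $2,689.10 = $210.90. Plan pays $1,158 − $210.90 = $947.10.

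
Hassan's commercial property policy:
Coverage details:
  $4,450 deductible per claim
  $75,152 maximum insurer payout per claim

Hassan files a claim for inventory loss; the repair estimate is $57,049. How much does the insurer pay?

After the deductible, $57,049 − $4,450 = $52,599 remains.
$52,599 ≤ $75,152, so the limit doesn't bind; insurer pays $52,599.

$52,599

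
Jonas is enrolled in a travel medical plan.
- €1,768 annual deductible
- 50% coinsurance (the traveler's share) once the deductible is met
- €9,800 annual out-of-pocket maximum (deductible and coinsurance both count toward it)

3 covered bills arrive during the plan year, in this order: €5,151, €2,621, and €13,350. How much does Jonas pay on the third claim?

Bill 1, €5,151: €1,768 to deductible, leaving €3,383; traveler's 50% is €1,691.50. Traveler owes €3,459.50 (running OOP €3,459.50).
Bill 2, €2,621: deductible already satisfied, so traveler's share is 50% × €2,621 = €1,310.50. Cost to traveler: €1,310.50. OOP to date €4,770.
Bill 3, €13,350: 50% coinsurance on €13,350 = €6,675. OOP would hit €11,445 > €9,800, so the cap limits the traveler to €9,800 − €4,770 = €5,030.

€5,030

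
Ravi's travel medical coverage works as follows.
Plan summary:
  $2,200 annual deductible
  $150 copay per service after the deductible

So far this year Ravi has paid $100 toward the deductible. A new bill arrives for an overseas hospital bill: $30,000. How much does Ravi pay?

$2,250

$100 of the $2,200 deductible is already met, leaving $2,100.
The remaining $27,900 (= $30,000 − $2,100) moves to the copay.
Copay on this service: $150.
So the traveler owes $2,100 + $150 = $2,250.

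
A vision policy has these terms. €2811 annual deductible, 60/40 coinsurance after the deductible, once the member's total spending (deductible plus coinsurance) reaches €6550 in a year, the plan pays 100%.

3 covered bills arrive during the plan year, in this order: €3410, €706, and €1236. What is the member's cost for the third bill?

€494.40

Claim 1 — €3410: €2811 to deductible, leaving €599; coinsurance €599 × 40% = €239.60. Cost to member: €3050.60. OOP to date €3050.60.
Claim 2 — €706: deductible already satisfied, so member's share is 40% × €706 = €282.40. Cost to member: €282.40. OOP to date €3333.
Claim 3 — €1236: 40% coinsurance on €1236 = €494.40. Member owes €494.40 (running OOP €3827.40).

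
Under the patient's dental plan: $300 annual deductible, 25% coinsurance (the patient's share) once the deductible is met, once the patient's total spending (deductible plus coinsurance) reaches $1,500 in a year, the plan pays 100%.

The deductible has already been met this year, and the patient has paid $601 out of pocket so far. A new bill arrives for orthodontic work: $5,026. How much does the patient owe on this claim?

The deductible is already satisfied, so the full bill goes to coinsurance.
25% of $5,026 = $1,256.50 falls to the patient.
Adding $1,256.50 to the $601 already spent would give $1,857.50, which exceeds the $1,500 cap; the patient pays just $1,500 − $601 = $899.

$899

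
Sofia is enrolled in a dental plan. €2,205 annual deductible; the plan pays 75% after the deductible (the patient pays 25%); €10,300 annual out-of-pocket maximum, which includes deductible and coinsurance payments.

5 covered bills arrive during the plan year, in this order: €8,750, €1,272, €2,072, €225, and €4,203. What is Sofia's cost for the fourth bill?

€56.25

#1 (€8,750): deductible takes €2,205, €6,545 remains; patient's 25% is €1,636.25. Patient pays €3,841.25; OOP now €3,841.25.
#2 (€1,272): deductible met; 25% of €1,272 = €318. Cost to patient: €318. OOP to date €4,159.25.
#3 (€2,072): deductible met; 25% of €2,072 = €518. Cost to patient: €518. OOP to date €4,677.25.
#4 (€225): deductible met; 25% of €225 = €56.25. Patient pays €56.25; OOP now €4,733.50.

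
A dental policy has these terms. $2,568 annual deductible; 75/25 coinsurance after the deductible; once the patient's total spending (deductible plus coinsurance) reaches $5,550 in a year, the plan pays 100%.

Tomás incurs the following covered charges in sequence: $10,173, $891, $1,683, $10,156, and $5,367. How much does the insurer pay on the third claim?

Claim 1 ($10,173): deductible takes $2,568, $7,605 remains; coinsurance $7,605 × 25% = $1,901.25. Patient owes $4,469.25 (running OOP $4,469.25). Insurer: $10,173 − $4,469.25 = $5,703.75.
Claim 2 ($891): deductible already satisfied, so patient's share is 25% × $891 = $222.75. Patient pays $222.75; OOP now $4,692. Insurer: $891 − $222.75 = $668.25.
Claim 3 ($1,683): deductible already satisfied, so patient's share is 25% × $1,683 = $420.75. Cost to patient: $420.75. OOP to date $5,112.75. Insurer: $1,683 − $420.75 = $1,262.25.

$1,262.25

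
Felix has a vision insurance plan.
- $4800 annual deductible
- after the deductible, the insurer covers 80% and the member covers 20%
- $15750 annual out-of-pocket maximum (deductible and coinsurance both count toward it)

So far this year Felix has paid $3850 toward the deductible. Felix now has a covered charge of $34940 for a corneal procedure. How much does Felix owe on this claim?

Deductible still to meet: $4800 − $3850 = $950.
That leaves $34940 − $950 = $33990 for coinsurance.
Coinsurance: $33990 × 20% = $6798.
So the member owes $950 + $6798 = $7748 before any cap.
Total out-of-pocket so far would be $3850 + $7748 = $11598, below the $15750 cap — no reduction.

$7748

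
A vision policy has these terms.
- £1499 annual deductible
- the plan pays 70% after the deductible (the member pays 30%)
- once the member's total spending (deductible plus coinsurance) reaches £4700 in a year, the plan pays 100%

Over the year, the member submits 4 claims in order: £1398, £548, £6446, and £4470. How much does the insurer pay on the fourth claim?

Bill 1, £1398: fully absorbed by the deductible. Member owes £1398 (running OOP £1398). Insurer: £1398 − £1398 = £0.
Bill 2, £548: £101 to deductible, leaving £447; coinsurance £447 × 30% = £134.10. Cost to member: £235.10. OOP to date £1633.10. Insurer: £548 − £235.10 = £312.90.
Bill 3, £6446: deductible already satisfied, so member's share is 30% × £6446 = £1933.80. Member owes £1933.80 (running OOP £3566.90). Insurer: £6446 − £1933.80 = £4512.20.
Bill 4, £4470: 30% coinsurance on £4470 = £1341. That would push OOP to £4907.90, over the £4700 cap, so member pays £4700 − £3566.90 = £1133.10. Plan pays £4470 − £1133.10 = £3336.90.

£3336.90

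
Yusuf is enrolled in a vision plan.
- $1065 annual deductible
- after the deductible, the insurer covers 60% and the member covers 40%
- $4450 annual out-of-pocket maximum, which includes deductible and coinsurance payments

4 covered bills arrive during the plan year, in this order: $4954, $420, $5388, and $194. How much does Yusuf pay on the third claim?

Bill 1, $4954: $1065 to deductible, leaving $3889; coinsurance $3889 × 40% = $1555.60. Member owes $2620.60 (running OOP $2620.60).
Bill 2, $420: deductible met; 40% of $420 = $168. Member owes $168 (running OOP $2788.60).
Bill 3, $5388: deductible already satisfied, so member's share is 40% × $5388 = $2155.20. OOP would hit $4943.80 > $4450, so the cap limits the member to $4450 − $2788.60 = $1661.40.

$1661.40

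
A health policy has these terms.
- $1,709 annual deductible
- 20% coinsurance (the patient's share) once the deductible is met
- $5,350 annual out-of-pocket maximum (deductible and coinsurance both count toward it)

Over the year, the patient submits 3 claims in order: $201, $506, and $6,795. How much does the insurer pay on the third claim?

$4,634.40

#1 ($201): fully absorbed by the deductible. Cost to patient: $201. OOP to date $201. Insurer: $201 − $201 = $0.
#2 ($506): entire amount goes to the deductible. Cost to patient: $506. OOP to date $707. Plan pays $506 − $506 = $0.
#3 ($6,795): $1,002 to deductible, leaving $5,793; coinsurance $5,793 × 20% = $1,158.60. Cost to patient: $2,160.60. OOP to date $2,867.60. Insurer: $6,795 − $2,160.60 = $4,634.40.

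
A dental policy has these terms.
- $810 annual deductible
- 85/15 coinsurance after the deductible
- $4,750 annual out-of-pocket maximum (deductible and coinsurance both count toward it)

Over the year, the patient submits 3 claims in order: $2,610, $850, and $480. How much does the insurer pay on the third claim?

Claim 1 ($2,610): $810 to deductible, leaving $1,800; coinsurance $1,800 × 15% = $270. Patient owes $1,080 (running OOP $1,080). Plan pays $2,610 − $1,080 = $1,530.
Claim 2 ($850): deductible met; 15% of $850 = $127.50. Cost to patient: $127.50. OOP to date $1,207.50. Insurer: $850 − $127.50 = $722.50.
Claim 3 ($480): 15% coinsurance on $480 = $72. Patient owes $72 (running OOP $1,279.50). Insurer: $480 − $72 = $408.

$408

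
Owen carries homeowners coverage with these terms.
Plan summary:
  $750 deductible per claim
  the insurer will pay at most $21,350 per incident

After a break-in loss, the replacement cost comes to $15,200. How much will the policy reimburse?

$14,450

Subtract the deductible: $15,200 − $750 = $14,450.
$14,450 is within the $21,350 limit, so the insurer pays $14,450.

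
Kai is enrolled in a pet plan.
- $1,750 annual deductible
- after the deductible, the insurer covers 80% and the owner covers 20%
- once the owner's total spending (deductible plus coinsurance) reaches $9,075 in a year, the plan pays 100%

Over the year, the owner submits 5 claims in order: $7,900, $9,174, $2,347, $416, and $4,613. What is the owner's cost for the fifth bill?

$922.60

Claim 1 — $7,900: $1,750 finishes the deductible; $6,150 goes to coinsurance; coinsurance $6,150 × 20% = $1,230. Owner owes $2,980 (running OOP $2,980).
Claim 2 — $9,174: deductible met; 20% of $9,174 = $1,834.80. Owner owes $1,834.80 (running OOP $4,814.80).
Claim 3 — $2,347: deductible met; 20% of $2,347 = $469.40. Owner pays $469.40; OOP now $5,284.20.
Claim 4 — $416: deductible met; 20% of $416 = $83.20. Cost to owner: $83.20. OOP to date $5,367.40.
Claim 5 — $4,613: deductible already satisfied, so owner's share is 20% × $4,613 = $922.60. Cost to owner: $922.60. OOP to date $6,290.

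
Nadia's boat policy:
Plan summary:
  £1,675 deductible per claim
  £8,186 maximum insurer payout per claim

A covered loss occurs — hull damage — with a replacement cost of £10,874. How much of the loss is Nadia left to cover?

£2,688

After the deductible, £10,874 − £1,675 = £9,199 remains.
£9,199 exceeds the £8,186 limit, so the insurer pays the limit: £8,186.
Out of pocket: £10,874 − £8,186 = £2,688.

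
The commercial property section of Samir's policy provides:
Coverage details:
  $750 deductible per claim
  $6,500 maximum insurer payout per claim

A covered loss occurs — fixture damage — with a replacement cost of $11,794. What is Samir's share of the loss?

$5,294

Subtract the deductible: $11,794 − $750 = $11,044.
Since $11,044 > $6,500, the payout is capped at $6,500.
Business's share is the uncovered remainder: $11,794 − $6,500 = $5,294.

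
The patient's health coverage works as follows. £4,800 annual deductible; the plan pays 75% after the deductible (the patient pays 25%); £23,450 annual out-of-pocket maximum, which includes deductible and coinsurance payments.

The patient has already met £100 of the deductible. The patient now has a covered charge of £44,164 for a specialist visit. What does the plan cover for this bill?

£100 of the £4,800 deductible is already met, leaving £4,700.
The remaining £39,464 (= £44,164 − £4,700) moves to coinsurance.
25% of £39,464 = £9,866 falls to the patient.
Patient responsibility before any cap: £4,700 + £9,866 = £14,566.
Cumulative spending £100 + £14,566 = £14,666 stays under the £23,450 maximum.
The plan picks up £44,164 − £14,566 = £29,598.

£29,598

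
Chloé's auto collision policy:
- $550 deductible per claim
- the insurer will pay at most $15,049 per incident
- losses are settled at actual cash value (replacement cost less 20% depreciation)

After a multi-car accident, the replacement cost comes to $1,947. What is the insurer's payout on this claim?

$1,007.60

At 20% depreciation, ACV = $1,947 − $389.40 = $1,557.60.
After the deductible, $1,557.60 − $550 = $1,007.60 remains.
$1,007.60 ≤ $15,049, so the limit doesn't bind; insurer pays $1,007.60.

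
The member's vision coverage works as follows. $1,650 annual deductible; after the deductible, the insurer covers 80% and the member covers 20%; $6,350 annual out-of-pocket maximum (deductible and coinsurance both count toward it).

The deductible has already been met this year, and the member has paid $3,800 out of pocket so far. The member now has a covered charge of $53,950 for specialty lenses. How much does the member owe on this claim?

With the deductible met, the entire $53,950 is subject to coinsurance.
Member's 20% share of $53,950 is $10,790.
That would bring total out-of-pocket to $14,590, past the $6,350 cap. The member is capped at $6,350 − $3,800 = $2,550 on this claim.

$2,550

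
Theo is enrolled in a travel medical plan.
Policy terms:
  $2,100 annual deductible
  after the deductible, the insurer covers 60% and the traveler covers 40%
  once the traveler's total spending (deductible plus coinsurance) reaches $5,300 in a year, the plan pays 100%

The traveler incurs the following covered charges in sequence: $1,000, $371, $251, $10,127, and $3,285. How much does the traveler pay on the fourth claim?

$3,678

Claim 1 ($1,000): entire amount goes to the deductible. Traveler pays $1,000; OOP now $1,000.
Claim 2 ($371): fully absorbed by the deductible. Cost to traveler: $371. OOP to date $1,371.
Claim 3 ($251): entire amount goes to the deductible. Cost to traveler: $251. OOP to date $1,622.
Claim 4 ($10,127): deductible takes $478, $9,649 remains; coinsurance $9,649 × 40% = $3,859.60. Claim cost before the cap: $478 + $3,859.60 = $4,337.60. That would push OOP to $5,959.60, over the $5,300 cap, so traveler pays $5,300 − $1,622 = $3,678.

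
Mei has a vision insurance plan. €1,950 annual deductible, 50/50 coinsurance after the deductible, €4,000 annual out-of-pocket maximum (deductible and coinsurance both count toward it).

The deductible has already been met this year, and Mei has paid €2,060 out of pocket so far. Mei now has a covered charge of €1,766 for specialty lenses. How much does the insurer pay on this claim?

The deductible is already satisfied, so the full bill goes to coinsurance.
Coinsurance: €1,766 × 50% = €883.
Year-to-date out-of-pocket becomes €2,060 + €883 = €2,943, still under the €4,000 maximum, so no cap applies.
Insurer pays the balance: €1,766 − €883 = €883.

€883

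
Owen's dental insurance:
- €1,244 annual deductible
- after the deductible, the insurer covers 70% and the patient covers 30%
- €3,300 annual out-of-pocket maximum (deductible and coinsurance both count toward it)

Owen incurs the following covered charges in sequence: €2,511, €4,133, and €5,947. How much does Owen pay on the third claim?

Claim 1 — €2,511: €1,244 to deductible, leaving €1,267; coinsurance €1,267 × 30% = €380.10. Patient pays €1,624.10; OOP now €1,624.10.
Claim 2 — €4,133: deductible already satisfied, so patient's share is 30% × €4,133 = €1,239.90. Patient owes €1,239.90 (running OOP €2,864).
Claim 3 — €5,947: deductible met; 30% of €5,947 = €1,784.10. OOP would hit €4,648.10 > €3,300, so the cap limits the patient to €3,300 − €2,864 = €436.

€436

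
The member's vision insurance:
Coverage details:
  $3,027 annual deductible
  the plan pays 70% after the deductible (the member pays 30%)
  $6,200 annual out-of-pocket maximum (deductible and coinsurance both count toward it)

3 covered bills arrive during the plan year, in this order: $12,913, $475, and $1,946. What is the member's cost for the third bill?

$64.70

Claim 1 ($12,913): $3,027 to deductible, leaving $9,886; coinsurance $9,886 × 30% = $2,965.80. Cost to member: $5,992.80. OOP to date $5,992.80.
Claim 2 ($475): deductible already satisfied, so member's share is 30% × $475 = $142.50. Member owes $142.50 (running OOP $6,135.30).
Claim 3 ($1,946): deductible already satisfied, so member's share is 30% × $1,946 = $583.80. Adding that to $6,135.30 gives $6,719.10, past the $6,200 cap; member pays only $6,200 − $6,135.30 = $64.70.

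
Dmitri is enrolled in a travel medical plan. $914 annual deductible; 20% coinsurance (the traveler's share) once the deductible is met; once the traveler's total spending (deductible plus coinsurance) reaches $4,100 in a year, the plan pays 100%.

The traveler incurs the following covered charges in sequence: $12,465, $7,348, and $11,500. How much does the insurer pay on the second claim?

Claim 1 ($12,465): $914 to deductible, leaving $11,551; coinsurance $11,551 × 20% = $2,310.20. Cost to traveler: $3,224.20. OOP to date $3,224.20. Insurer: $12,465 − $3,224.20 = $9,240.80.
Claim 2 ($7,348): deductible already satisfied, so traveler's share is 20% × $7,348 = $1,469.60. Adding that to $3,224.20 gives $4,693.80, past the $4,100 cap; traveler pays only $4,100 − $3,224.20 = $875.80. Plan pays $7,348 − $875.80 = $6,472.20.

$6,472.20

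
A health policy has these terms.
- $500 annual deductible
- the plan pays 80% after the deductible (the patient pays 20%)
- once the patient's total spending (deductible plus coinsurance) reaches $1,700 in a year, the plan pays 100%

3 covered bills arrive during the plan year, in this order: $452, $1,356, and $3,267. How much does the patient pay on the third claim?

$653.40

#1 ($452): fully absorbed by the deductible. Patient pays $452; OOP now $452.
#2 ($1,356): deductible takes $48, $1,308 remains; 20% of $1,308 = $261.60. Cost to patient: $309.60. OOP to date $761.60.
#3 ($3,267): 20% coinsurance on $3,267 = $653.40. Patient pays $653.40; OOP now $1,415.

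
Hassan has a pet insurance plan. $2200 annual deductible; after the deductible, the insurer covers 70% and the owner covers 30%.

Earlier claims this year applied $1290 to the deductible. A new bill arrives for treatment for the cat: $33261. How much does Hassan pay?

$10615.30

$1290 of the $2200 deductible is already met, leaving $910.
The remaining $32351 (= $33261 − $910) moves to coinsurance.
Coinsurance: $32351 × 30% = $9705.30.
That puts the owner's cost at $910 + $9705.30 = $10615.30.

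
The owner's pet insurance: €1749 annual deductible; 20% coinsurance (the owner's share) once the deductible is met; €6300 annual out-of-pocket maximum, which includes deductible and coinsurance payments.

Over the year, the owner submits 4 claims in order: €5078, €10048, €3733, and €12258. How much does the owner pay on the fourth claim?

#1 (€5078): €1749 to deductible, leaving €3329; coinsurance €3329 × 20% = €665.80. Owner owes €2414.80 (running OOP €2414.80).
#2 (€10048): deductible met; 20% of €10048 = €2009.60. Cost to owner: €2009.60. OOP to date €4424.40.
#3 (€3733): deductible already satisfied, so owner's share is 20% × €3733 = €746.60. Owner pays €746.60; OOP now €5171.
#4 (€12258): deductible already satisfied, so owner's share is 20% × €12258 = €2451.60. OOP would hit €7622.60 > €6300, so the cap limits the owner to €6300 − €5171 = €1129.

€1129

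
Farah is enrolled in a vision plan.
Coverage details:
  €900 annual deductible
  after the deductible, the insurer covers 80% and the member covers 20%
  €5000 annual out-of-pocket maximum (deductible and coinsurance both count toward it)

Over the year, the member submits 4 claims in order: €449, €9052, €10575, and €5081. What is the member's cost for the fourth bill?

€264.80

Claim 1 (€449): fully absorbed by the deductible. Member pays €449; OOP now €449.
Claim 2 (€9052): €451 finishes the deductible; €8601 goes to coinsurance; 20% of €8601 = €1720.20. Member pays €2171.20; OOP now €2620.20.
Claim 3 (€10575): deductible met; 20% of €10575 = €2115. Member pays €2115; OOP now €4735.20.
Claim 4 (€5081): 20% coinsurance on €5081 = €1016.20. Adding that to €4735.20 gives €5751.40, past the €5000 cap; member pays only €5000 − €4735.20 = €264.80.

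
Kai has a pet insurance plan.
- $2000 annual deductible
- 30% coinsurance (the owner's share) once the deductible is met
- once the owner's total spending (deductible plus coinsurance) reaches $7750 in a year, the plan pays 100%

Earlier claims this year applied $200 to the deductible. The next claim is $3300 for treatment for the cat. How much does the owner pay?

Remaining deductible: $2000 − $200 = $1800.
After the $1800 deductible portion, $3300 − $1800 = $1500 is subject to coinsurance.
Coinsurance: $1500 × 30% = $450.
That puts the owner's cost at $1800 + $450 = $2250 before any cap.
Cumulative spending $200 + $2250 = $2450 stays under the $7750 maximum.

$2250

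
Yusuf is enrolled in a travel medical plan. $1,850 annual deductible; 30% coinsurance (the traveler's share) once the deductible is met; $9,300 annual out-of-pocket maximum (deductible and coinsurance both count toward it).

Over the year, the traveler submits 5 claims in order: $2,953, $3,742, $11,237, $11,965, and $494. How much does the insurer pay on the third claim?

Bill 1, $2,953: $1,850 to deductible, leaving $1,103; coinsurance $1,103 × 30% = $330.90. Traveler pays $2,180.90; OOP now $2,180.90. Insurer: $2,953 − $2,180.90 = $772.10.
Bill 2, $3,742: deductible already satisfied, so traveler's share is 30% × $3,742 = $1,122.60. Cost to traveler: $1,122.60. OOP to date $3,303.50. Insurer: $3,742 − $1,122.60 = $2,619.40.
Bill 3, $11,237: deductible already satisfied, so traveler's share is 30% × $11,237 = $3,371.10. Traveler owes $3,371.10 (running OOP $6,674.60). Plan pays $11,237 − $3,371.10 = $7,865.90.

$7,865.90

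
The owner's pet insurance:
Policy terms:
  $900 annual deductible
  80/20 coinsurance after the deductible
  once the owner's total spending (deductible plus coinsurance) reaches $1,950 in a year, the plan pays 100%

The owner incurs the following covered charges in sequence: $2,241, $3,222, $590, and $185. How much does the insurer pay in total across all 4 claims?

Claim 1 — $2,241: $900 finishes the deductible; $1,341 goes to coinsurance; owner's 20% is $268.20. Owner owes $1,168.20 (running OOP $1,168.20). Plan pays $2,241 − $1,168.20 = $1,072.80.
Claim 2 — $3,222: deductible already satisfied, so owner's share is 20% × $3,222 = $644.40. Owner owes $644.40 (running OOP $1,812.60). Plan pays $3,222 − $644.40 = $2,577.60.
Claim 3 — $590: deductible met; 20% of $590 = $118. Cost to owner: $118. OOP to date $1,930.60. Insurer: $590 − $118 = $472.
Claim 4 — $185: deductible met; 20% of $185 = $37. Adding that to $1,930.60 gives $1,967.60, past the $1,950 cap; owner pays only $1,950 − $1,930.60 = $19.40. Plan pays $185 − $19.40 = $165.60.
Insurer total: $1,072.80 + $2,577.60 + $472 + $165.60 = $4,288.

$4,288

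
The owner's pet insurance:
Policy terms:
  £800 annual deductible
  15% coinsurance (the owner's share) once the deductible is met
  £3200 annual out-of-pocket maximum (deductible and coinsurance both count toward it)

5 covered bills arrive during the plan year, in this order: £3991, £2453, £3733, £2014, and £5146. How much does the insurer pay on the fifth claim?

Claim 1 (£3991): deductible takes £800, £3191 remains; coinsurance £3191 × 15% = £478.65. Owner pays £1278.65; OOP now £1278.65. Plan pays £3991 − £1278.65 = £2712.35.
Claim 2 (£2453): deductible met; 15% of £2453 = £367.95. Owner owes £367.95 (running OOP £1646.60). Insurer: £2453 − £367.95 = £2085.05.
Claim 3 (£3733): 15% coinsurance on £3733 = £559.95. Cost to owner: £559.95. OOP to date £2206.55. Plan pays £3733 − £559.95 = £3173.05.
Claim 4 (£2014): deductible already satisfied, so owner's share is 15% × £2014 = £302.10. Owner owes £302.10 (running OOP £2508.65). Insurer: £2014 − £302.10 = £1711.90.
Claim 5 (£5146): deductible met; 15% of £5146 = £771.90. That would push OOP to £3280.55, over the £3200 cap, so owner pays £3200 − £2508.65 = £691.35. Plan pays £5146 − £691.35 = £4454.65.

£4454.65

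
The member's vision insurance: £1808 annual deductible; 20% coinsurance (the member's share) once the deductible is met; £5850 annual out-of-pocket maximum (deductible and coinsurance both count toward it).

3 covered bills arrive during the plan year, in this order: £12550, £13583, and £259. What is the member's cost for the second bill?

Claim 1 (£12550): deductible takes £1808, £10742 remains; member's 20% is £2148.40. Member pays £3956.40; OOP now £3956.40.
Claim 2 (£13583): deductible met; 20% of £13583 = £2716.60. Adding that to £3956.40 gives £6673, past the £5850 cap; member pays only £5850 − £3956.40 = £1893.60.

£1893.60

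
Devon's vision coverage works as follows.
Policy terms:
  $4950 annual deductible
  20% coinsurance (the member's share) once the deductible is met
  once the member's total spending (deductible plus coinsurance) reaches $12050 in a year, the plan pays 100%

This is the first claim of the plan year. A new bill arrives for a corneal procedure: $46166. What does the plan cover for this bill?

Nothing has been paid toward the $4950 deductible, so the first $4950 of this charge is applied there.
The remaining $41216 (= $46166 − $4950) moves to coinsurance.
Member's 20% share of $41216 is $8243.20.
Member responsibility before any cap: $4950 + $8243.20 = $13193.20.
That would bring total out-of-pocket to $13193.20, past the $12050 cap. The member is capped at $12050 − $0 = $12050 on this claim.
The insurer covers the remainder: $46166 − $12050 = $34116.

$34116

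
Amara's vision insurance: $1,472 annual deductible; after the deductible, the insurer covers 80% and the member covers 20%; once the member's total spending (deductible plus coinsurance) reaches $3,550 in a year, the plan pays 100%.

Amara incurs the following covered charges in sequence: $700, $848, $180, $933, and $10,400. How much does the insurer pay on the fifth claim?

$8,559.80

Bill 1, $700: fully absorbed by the deductible. Cost to member: $700. OOP to date $700. Insurer: $700 − $700 = $0.
Bill 2, $848: deductible takes $772, $76 remains; 20% of $76 = $15.20. Member pays $787.20; OOP now $1,487.20. Plan pays $848 − $787.20 = $60.80.
Bill 3, $180: deductible already satisfied, so member's share is 20% × $180 = $36. Cost to member: $36. OOP to date $1,523.20. Insurer: $180 − $36 = $144.
Bill 4, $933: deductible already satisfied, so member's share is 20% × $933 = $186.60. Cost to member: $186.60. OOP to date $1,709.80. Plan pays $933 − $186.60 = $746.40.
Bill 5, $10,400: 20% coinsurance on $10,400 = $2,080. OOP would hit $3,789.80 > $3,550, so the cap limits the member to $3,550 − $1,709.80 = $1,840.20. Plan pays $10,400 − $1,840.20 = $8,559.80.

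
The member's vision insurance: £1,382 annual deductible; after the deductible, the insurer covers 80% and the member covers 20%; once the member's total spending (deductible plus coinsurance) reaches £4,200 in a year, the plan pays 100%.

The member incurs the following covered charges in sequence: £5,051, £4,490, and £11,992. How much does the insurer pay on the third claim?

Bill 1, £5,051: deductible takes £1,382, £3,669 remains; coinsurance £3,669 × 20% = £733.80. Member pays £2,115.80; OOP now £2,115.80. Plan pays £5,051 − £2,115.80 = £2,935.20.
Bill 2, £4,490: deductible already satisfied, so member's share is 20% × £4,490 = £898. Member pays £898; OOP now £3,013.80. Insurer: £4,490 − £898 = £3,592.
Bill 3, £11,992: 20% coinsurance on £11,992 = £2,398.40. That would push OOP to £5,412.20, over the £4,200 cap, so member pays £4,200 − £3,013.80 = £1,186.20. Insurer: £11,992 − £1,186.20 = £10,805.80.

£10,805.80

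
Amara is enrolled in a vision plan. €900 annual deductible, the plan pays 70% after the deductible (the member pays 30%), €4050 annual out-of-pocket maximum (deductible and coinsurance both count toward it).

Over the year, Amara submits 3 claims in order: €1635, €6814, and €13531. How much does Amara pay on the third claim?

Bill 1, €1635: €900 to deductible, leaving €735; member's 30% is €220.50. Cost to member: €1120.50. OOP to date €1120.50.
Bill 2, €6814: 30% coinsurance on €6814 = €2044.20. Cost to member: €2044.20. OOP to date €3164.70.
Bill 3, €13531: 30% coinsurance on €13531 = €4059.30. OOP would hit €7224 > €4050, so the cap limits the member to €4050 − €3164.70 = €885.30.

€885.30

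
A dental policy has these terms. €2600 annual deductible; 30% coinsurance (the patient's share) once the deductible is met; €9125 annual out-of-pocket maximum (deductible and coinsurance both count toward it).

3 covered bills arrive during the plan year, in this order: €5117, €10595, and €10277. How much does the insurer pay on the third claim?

€7685.60

#1 (€5117): €2600 finishes the deductible; €2517 goes to coinsurance; patient's 30% is €755.10. Patient owes €3355.10 (running OOP €3355.10). Plan pays €5117 − €3355.10 = €1761.90.
#2 (€10595): deductible already satisfied, so patient's share is 30% × €10595 = €3178.50. Patient pays €3178.50; OOP now €6533.60. Plan pays €10595 − €3178.50 = €7416.50.
#3 (€10277): 30% coinsurance on €10277 = €3083.10. OOP would hit €9616.70 > €9125, so the cap limits the patient to €9125 − €6533.60 = €2591.40. Plan pays €10277 − €2591.40 = €7685.60.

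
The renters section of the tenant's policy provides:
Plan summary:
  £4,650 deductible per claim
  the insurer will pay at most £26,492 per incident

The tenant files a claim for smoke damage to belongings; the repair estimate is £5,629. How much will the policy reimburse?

Less the £4,650 deductible: £5,629 − £4,650 = £979.
That's under the £26,492 cap, so the insurer reimburses the full £979.

£979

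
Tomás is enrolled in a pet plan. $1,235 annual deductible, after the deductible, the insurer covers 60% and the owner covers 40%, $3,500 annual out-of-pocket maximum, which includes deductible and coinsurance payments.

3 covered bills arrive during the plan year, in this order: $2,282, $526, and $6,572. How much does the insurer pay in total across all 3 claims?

Claim 1 ($2,282): deductible takes $1,235, $1,047 remains; owner's 40% is $418.80. Owner pays $1,653.80; OOP now $1,653.80. Insurer: $2,282 − $1,653.80 = $628.20.
Claim 2 ($526): 40% coinsurance on $526 = $210.40. Owner pays $210.40; OOP now $1,864.20. Insurer: $526 − $210.40 = $315.60.
Claim 3 ($6,572): 40% coinsurance on $6,572 = $2,628.80. OOP would hit $4,493 > $3,500, so the cap limits the owner to $3,500 − $1,864.20 = $1,635.80. Plan pays $6,572 − $1,635.80 = $4,936.20.
Insurer total = bills − owner's total = $9,380 − $3,500 = $5,880.

$5,880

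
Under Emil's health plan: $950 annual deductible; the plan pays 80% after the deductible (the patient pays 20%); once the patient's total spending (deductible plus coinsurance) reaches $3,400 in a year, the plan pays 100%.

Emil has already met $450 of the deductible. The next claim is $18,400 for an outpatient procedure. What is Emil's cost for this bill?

Deductible still to meet: $950 − $450 = $500.
That leaves $18,400 − $500 = $17,900 for coinsurance.
20% of $17,900 = $3,580 falls to the patient.
Patient responsibility before any cap: $500 + $3,580 = $4,080.
Adding $4,080 to the $450 already spent would give $4,530, which exceeds the $3,400 cap; the patient pays just $3,400 − $450 = $2,950.

$2,950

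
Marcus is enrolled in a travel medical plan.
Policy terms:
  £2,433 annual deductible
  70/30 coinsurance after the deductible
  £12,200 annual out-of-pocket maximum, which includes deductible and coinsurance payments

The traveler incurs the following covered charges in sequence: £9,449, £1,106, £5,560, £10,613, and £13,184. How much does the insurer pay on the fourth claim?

#1 (£9,449): £2,433 finishes the deductible; £7,016 goes to coinsurance; traveler's 30% is £2,104.80. Cost to traveler: £4,537.80. OOP to date £4,537.80. Plan pays £9,449 − £4,537.80 = £4,911.20.
#2 (£1,106): deductible met; 30% of £1,106 = £331.80. Traveler owes £331.80 (running OOP £4,869.60). Plan pays £1,106 − £331.80 = £774.20.
#3 (£5,560): deductible already satisfied, so traveler's share is 30% × £5,560 = £1,668. Traveler owes £1,668 (running OOP £6,537.60). Plan pays £5,560 − £1,668 = £3,892.
#4 (£10,613): deductible already satisfied, so traveler's share is 30% × £10,613 = £3,183.90. Traveler pays £3,183.90; OOP now £9,721.50. Plan pays £10,613 − £3,183.90 = £7,429.10.

£7,429.10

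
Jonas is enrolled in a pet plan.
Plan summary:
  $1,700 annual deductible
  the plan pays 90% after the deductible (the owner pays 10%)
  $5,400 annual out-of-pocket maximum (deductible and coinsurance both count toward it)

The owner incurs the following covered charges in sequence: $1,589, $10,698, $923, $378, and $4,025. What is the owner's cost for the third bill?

Claim 1 — $1,589: fully absorbed by the deductible. Cost to owner: $1,589. OOP to date $1,589.
Claim 2 — $10,698: deductible takes $111, $10,587 remains; 10% of $10,587 = $1,058.70. Owner owes $1,169.70 (running OOP $2,758.70).
Claim 3 — $923: deductible already satisfied, so owner's share is 10% × $923 = $92.30. Owner pays $92.30; OOP now $2,851.

$92.30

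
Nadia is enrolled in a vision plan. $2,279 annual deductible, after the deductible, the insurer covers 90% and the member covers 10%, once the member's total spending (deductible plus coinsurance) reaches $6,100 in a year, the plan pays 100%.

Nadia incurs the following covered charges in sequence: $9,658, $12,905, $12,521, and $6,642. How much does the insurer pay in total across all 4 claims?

$35,626

#1 ($9,658): $2,279 to deductible, leaving $7,379; member's 10% is $737.90. Member owes $3,016.90 (running OOP $3,016.90). Insurer: $9,658 − $3,016.90 = $6,641.10.
#2 ($12,905): 10% coinsurance on $12,905 = $1,290.50. Cost to member: $1,290.50. OOP to date $4,307.40. Plan pays $12,905 − $1,290.50 = $11,614.50.
#3 ($12,521): deductible already satisfied, so member's share is 10% × $12,521 = $1,252.10. Member pays $1,252.10; OOP now $5,559.50. Insurer: $12,521 − $1,252.10 = $11,268.90.
#4 ($6,642): 10% coinsurance on $6,642 = $664.20. OOP would hit $6,223.70 > $6,100, so the cap limits the member to $6,100 − $5,559.50 = $540.50. Plan pays $6,642 − $540.50 = $6,101.50.
Insurer total: $6,641.10 + $11,614.50 + $11,268.90 + $6,101.50 = $35,626.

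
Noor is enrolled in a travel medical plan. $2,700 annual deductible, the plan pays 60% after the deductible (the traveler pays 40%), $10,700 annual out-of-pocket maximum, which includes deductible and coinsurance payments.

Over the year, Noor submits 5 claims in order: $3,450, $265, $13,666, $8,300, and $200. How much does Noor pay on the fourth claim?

#1 ($3,450): $2,700 finishes the deductible; $750 goes to coinsurance; traveler's 40% is $300. Traveler pays $3,000; OOP now $3,000.
#2 ($265): deductible already satisfied, so traveler's share is 40% × $265 = $106. Cost to traveler: $106. OOP to date $3,106.
#3 ($13,666): 40% coinsurance on $13,666 = $5,466.40. Traveler owes $5,466.40 (running OOP $8,572.40).
#4 ($8,300): deductible met; 40% of $8,300 = $3,320. OOP would hit $11,892.40 > $10,700, so the cap limits the traveler to $10,700 − $8,572.40 = $2,127.60.

$2,127.60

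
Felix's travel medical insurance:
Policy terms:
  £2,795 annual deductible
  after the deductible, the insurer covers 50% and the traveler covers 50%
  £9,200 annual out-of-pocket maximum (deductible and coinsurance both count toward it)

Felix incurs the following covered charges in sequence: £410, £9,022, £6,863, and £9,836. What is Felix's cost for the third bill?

£3,086.50

Bill 1, £410: fully absorbed by the deductible. Traveler pays £410; OOP now £410.
Bill 2, £9,022: £2,385 finishes the deductible; £6,637 goes to coinsurance; traveler's 50% is £3,318.50. Cost to traveler: £5,703.50. OOP to date £6,113.50.
Bill 3, £6,863: deductible met; 50% of £6,863 = £3,431.50. That would push OOP to £9,545, over the £9,200 cap, so traveler pays £9,200 − £6,113.50 = £3,086.50.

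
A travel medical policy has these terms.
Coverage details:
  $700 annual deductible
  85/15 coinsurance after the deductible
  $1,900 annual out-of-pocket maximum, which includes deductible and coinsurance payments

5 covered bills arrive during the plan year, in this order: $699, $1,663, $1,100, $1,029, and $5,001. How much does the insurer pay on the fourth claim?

Claim 1 — $699: fully absorbed by the deductible. Traveler owes $699 (running OOP $699). Plan pays $699 − $699 = $0.
Claim 2 — $1,663: $1 to deductible, leaving $1,662; coinsurance $1,662 × 15% = $249.30. Cost to traveler: $250.30. OOP to date $949.30. Insurer: $1,663 − $250.30 = $1,412.70.
Claim 3 — $1,100: 15% coinsurance on $1,100 = $165. Traveler pays $165; OOP now $1,114.30. Insurer: $1,100 − $165 = $935.
Claim 4 — $1,029: deductible already satisfied, so traveler's share is 15% × $1,029 = $154.35. Traveler pays $154.35; OOP now $1,268.65. Insurer: $1,029 − $154.35 = $874.65.

$874.65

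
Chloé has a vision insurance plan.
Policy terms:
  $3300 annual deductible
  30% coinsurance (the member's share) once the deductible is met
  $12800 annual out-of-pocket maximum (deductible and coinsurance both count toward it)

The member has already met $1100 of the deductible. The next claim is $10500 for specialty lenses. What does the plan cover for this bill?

$1100 of the $3300 deductible is already met, leaving $2200.
After the $2200 deductible portion, $10500 − $2200 = $8300 is subject to coinsurance.
Member's 30% share of $8300 is $2490.
Member responsibility before any cap: $2200 + $2490 = $4690.
Year-to-date out-of-pocket becomes $1100 + $4690 = $5790, still under the $12800 maximum, so no cap applies.
Insurer pays the balance: $10500 − $4690 = $5810.

$5810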